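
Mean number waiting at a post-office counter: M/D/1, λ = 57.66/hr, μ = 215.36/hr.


ρ = 57.66/215.36 = 0.2677
M/D/1: Lq = ρ²/(2(1−ρ)) = 0.07168/(2·0.7323) = 0.04895

Final: 0.04895


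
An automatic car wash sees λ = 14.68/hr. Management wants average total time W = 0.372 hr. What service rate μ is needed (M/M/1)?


W = 1/(μ−λ) ⇒ μ − λ = 1/W = 1/0.372 = 2.6882
μ = λ + 1/W = 14.68 + 2.6882 = 17.3682 per hr

Final: 17.3682 /hr


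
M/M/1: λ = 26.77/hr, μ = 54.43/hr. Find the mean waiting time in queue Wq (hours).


ρ = 26.77/54.43 = 0.4918
Wq = ρ/(μ−λ) = 0.4918/(54.43 − 26.77) = 0.4918/27.66 = 0.01778 hr

Final: 0.01778 hr


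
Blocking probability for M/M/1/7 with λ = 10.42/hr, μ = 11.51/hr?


ρ = λ/μ = 10.42/11.51 = 0.9053
P_K = (1−ρ)ρ^K/(1−ρ^(K+1)) = (0.09470·0.498364)/(1 − 0.451169)
= 0.047195/0.548831 = 0.085992

Final: 0.085992


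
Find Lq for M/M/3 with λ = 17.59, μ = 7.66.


a = λ/μ = 2.2963; ρ = a/3 = 0.7654
P₀ = 0.068788
Lq = P₀·a^c·ρ / (c!·(1−ρ)²) = 0.068788·12.10908·0.7654/(6·0.05501)
= 1.93158

Final: 1.93158


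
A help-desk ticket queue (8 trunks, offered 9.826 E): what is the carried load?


B(8,9.826) = 0.330104 (Erlang-B)
Carried load = a(1 − B) = 9.826·(1 − 0.330104) = 9.826·0.669896 = 6.5824 E

Final: 6.5824 Erlangs


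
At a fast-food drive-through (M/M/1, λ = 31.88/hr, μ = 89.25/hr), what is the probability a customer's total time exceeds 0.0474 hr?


W ~ Exponential(μ−λ) for M/M/1.
μ − λ = 89.25 − 31.88 = 57.3700
P(W > t) = e^{−(μ−λ)t} = e^{−2.7193} = 0.065918

Final: 0.065918


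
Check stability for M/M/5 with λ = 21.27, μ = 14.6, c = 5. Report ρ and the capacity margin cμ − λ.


Total capacity cμ = 5·14.6 = 73.00/hr
ρ = λ/(cμ) = 21.27/73.00 = 0.2914
Stable ⇔ ρ < 1: YES
Spare capacity = cμ − λ = 73.00 − 21.27 = 51.73/hr

Final: ρ = 0.2914; stable; margin = 51.73/hr


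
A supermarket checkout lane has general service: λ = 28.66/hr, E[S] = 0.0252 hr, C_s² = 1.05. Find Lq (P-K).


ρ = λ·E[S] = 28.66·0.0252 = 0.7222
Lq = ρ²(1+C_s²)/(2(1−ρ)) = 0.5216·(1+1.05)/(2·0.2778)
= 0.5216·2.0500/0.5555 = 1.92484

Final: 1.92484


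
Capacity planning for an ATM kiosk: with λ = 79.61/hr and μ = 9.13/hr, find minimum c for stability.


Stability requires cμ > λ ⇔ c > λ/μ.
λ/μ = 79.61/9.13 = 8.7196
Minimum integer c = ⌊8.7196⌋ + 1 = 9
Check: 9·9.13 = 82.17 > 79.61, while 8·9.13 = 73.04 ≤ 79.61

Final: 9 servers


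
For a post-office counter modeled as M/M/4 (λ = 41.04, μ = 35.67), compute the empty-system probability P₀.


a = λ/μ = 41.04/35.67 = 1.1505; ρ = a/c = 0.2876
Σ_{k=0}^{3} a^k/k! (terms k=0..3) = 1.00000 + 1.15055 + 0.66188 + 0.25384 = 3.06627
Tail: a^4/(4!(1−ρ)) = 1.75233/(24·0.7124) = 0.10250
P₀ = 1/(3.06627 + 0.10250) = 1/3.16876 = 0.315581

Final: 0.315581


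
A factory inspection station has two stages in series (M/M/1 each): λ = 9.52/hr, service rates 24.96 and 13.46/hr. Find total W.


Each node sees arrival rate λ = 9.52/hr (tandem ⇒ throughput preserved).
W₁ = 1/(μ₁−λ) = 1/(24.96−9.52) = 0.06477 hr
W₂ = 1/(μ₂−λ) = 1/(13.46−9.52) = 0.25381 hr
W_total = W₁ + W₂ = 0.06477 + 0.25381 = 0.31857 hr

Final: 0.31857 hr


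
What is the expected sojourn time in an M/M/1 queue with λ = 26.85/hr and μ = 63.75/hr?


W = 1/(μ−λ) = 1/(63.75 − 26.85) = 1/36.90 = 0.02710 hr

Final: 0.02710 hr


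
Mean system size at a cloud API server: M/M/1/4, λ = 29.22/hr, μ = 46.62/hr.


ρ = 29.22/46.62 = 0.6268
L = ρ[1 − (K+1)ρ^K + Kρ^(K+1)] / [(1−ρ)(1−ρ^(K+1))]
Numerator: 0.6268·(1 − 5·0.154323 + 4·0.096725) = 0.385641
Denominator: (0.3732)·(0.903275) = 0.337130
L = 0.385641/0.337130 = 1.1439

Final: 1.1439


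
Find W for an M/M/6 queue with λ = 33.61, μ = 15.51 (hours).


a = 2.1670; ρ = 0.3612; P₀ = 0.114247
Lq = P₀·a^c·ρ/(c!(1−ρ)²) = 0.01454
Wq = Lq/λ = 0.01454/33.61 = 0.0004326 hr
W = Wq + 1/μ = 0.0004326 + 0.06447 = 0.06491 hr

Final: 0.06491 hr


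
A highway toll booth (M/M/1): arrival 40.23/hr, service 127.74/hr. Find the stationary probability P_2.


ρ = 40.23/127.74 = 0.3149
P_n = (1−ρ)·ρ^n = (1 − 0.3149)·0.3149^2 = 0.6851·0.099185 = 0.067948

Final: 0.067948


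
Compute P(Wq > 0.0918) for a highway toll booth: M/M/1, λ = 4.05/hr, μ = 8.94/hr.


ρ = 4.05/8.94 = 0.4530
P(Wq > t) = ρ·e^{−(μ−λ)t} = 0.4530·e^{−0.4489}
= 0.4530·0.638329 = 0.289176

Final: 0.289176


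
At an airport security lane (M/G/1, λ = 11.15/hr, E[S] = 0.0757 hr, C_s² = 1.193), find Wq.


ρ = λ·E[S] = 11.15·0.0757 = 0.8441
E[S²] = E[S]²(1+C_s²) = 0.0757²·(1+1.193) = 0.012567
Wq = λ·E[S²]/(2(1−ρ)) = 11.15·0.012567/(2·0.1559) = 0.44927 hr

Final: 0.44927 hr


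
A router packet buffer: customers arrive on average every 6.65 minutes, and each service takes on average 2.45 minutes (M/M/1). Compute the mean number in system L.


λ = 60/6.65 = 9.0226 /hr
μ = 60/2.45 = 24.4898 /hr
ρ = λ/μ = 9.0226/24.4898 = 0.3684
L = ρ/(1−ρ) = 0.3684/0.6316 = 0.5833

Final: 0.5833


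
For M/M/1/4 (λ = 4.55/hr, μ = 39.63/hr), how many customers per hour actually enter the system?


ρ = 0.1148; P_K = (1−ρ)ρ^4/(1−ρ^5) = 0.0001538
λ_eff = λ(1 − P_K) = 4.55·(1 − 0.0001538) = 4.55·0.999846 = 4.5493 /hr

Final: 4.5493 /hr


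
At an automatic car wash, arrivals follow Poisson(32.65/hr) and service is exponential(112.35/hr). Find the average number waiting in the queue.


ρ = 32.65/112.35 = 0.2906
Lq = ρ²/(1−ρ) = 0.08445/0.7094 = 0.1191

Final: 0.1191


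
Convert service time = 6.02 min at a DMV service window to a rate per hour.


μ = 1/(service time) in consistent units.
1 hour = 60 min, so μ = 60/6.02 = 9.9668 per hour

Final: 9.9668 /hr


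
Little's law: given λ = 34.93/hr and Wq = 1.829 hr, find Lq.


Lq = λWq = 34.93·1.829 = 63.8870

Final: 63.8870


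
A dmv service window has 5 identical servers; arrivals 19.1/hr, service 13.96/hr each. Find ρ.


ρ = λ/(cμ) = 19.1/(5·13.96) = 19.1/69.80 = 0.2736

Final: 0.2736


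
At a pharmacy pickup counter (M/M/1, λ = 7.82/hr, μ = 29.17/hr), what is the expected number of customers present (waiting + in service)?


ρ = λ/μ = 7.82/29.17 = 0.2681
L = ρ/(1−ρ) = 0.2681/(1 − 0.2681) = 0.2681/0.7319 = 0.3663

Final: 0.3663


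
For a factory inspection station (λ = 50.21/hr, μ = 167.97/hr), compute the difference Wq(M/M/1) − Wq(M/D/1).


ρ = 50.21/167.97 = 0.2989
Wq(M/M/1) = ρ/(μ−λ) = 0.2989/117.76 = 0.002538 hr
Wq(M/D/1) = ρ/(2(μ−λ)) = 0.001269 hr
Savings = 0.002538 − 0.001269 = 0.001269 hr

Final: 0.001269 hr


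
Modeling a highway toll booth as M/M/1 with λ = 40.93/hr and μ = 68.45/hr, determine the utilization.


ρ = λ/μ = 40.93/68.45 = 0.5980

Final: 0.5980


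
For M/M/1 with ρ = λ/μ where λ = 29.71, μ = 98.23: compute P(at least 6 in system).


ρ = 29.71/98.23 = 0.3025
P(N ≥ n) = ρ^n = 0.3025^6 = 0.0007655

Final: 0.0007655


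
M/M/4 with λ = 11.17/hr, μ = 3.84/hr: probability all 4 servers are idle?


a = λ/μ = 11.17/3.84 = 2.9089; ρ = a/c = 0.7272
Σ_{k=0}^{3} a^k/k! (terms k=0..3) = 1.00000 + 2.90885 + 4.23072 + 4.10218 = 12.24175
Tail: a^4/(4!(1−ρ)) = 71.59584/(24·0.2728) = 10.93588
P₀ = 1/(12.24175 + 10.93588) = 1/23.17763 = 0.043145

Final: 0.043145


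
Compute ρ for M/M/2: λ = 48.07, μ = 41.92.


ρ = λ/(cμ) = 48.07/(2·41.92) = 48.07/83.84 = 0.5734

Final: 0.5734


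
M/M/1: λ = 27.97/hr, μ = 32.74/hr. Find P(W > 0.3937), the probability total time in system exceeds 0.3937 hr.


W ~ Exponential(μ−λ) for M/M/1.
μ − λ = 32.74 − 27.97 = 4.7700
P(W > t) = e^{−(μ−λ)t} = e^{−1.8779} = 0.152903

Final: 0.152903


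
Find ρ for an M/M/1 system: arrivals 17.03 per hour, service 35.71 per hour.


ρ = λ/μ = 17.03/35.71 = 0.4769

Final: 0.4769


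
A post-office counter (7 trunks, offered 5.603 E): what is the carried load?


B(7,5.603) = 0.159193 (Erlang-B)
Carried load = a(1 − B) = 5.603·(1 − 0.159193) = 5.603·0.840807 = 4.7110 E

Final: 4.7110 Erlangs


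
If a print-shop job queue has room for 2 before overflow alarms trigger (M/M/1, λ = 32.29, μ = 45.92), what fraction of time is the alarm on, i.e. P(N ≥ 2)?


ρ = 32.29/45.92 = 0.7032
P(N ≥ n) = ρ^n = 0.7032^2 = 0.494461

Final: 0.494461


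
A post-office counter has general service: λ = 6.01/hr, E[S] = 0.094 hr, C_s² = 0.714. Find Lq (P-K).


ρ = λ·E[S] = 6.01·0.094 = 0.5649
Lq = ρ²(1+C_s²)/(2(1−ρ)) = 0.3192·(1+0.714)/(2·0.4351)
= 0.3192·1.7140/0.8701 = 0.62869

Final: 0.62869


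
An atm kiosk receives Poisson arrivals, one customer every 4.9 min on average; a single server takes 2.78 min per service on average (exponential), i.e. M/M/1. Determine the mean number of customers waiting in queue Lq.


λ = 60/4.9 = 12.2449 /hr
μ = 60/2.78 = 21.5827 /hr
ρ = λ/μ = 12.2449/21.5827 = 0.5673
Lq = ρ²/(1−ρ) = 0.3219/0.4327 = 0.7440

Final: 0.7440


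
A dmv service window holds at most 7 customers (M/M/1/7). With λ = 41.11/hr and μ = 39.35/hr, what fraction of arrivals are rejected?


ρ = λ/μ = 41.11/39.35 = 1.0447
P_K = (1−ρ)ρ^K/(1−ρ^(K+1)) = (-0.04473·1.358373)/(1 − 1.419129)
= -0.060756/-0.419129 = 0.144957

Final: 0.144957


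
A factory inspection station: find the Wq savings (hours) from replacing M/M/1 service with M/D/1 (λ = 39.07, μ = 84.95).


ρ = 39.07/84.95 = 0.4599
Wq(M/M/1) = ρ/(μ−λ) = 0.4599/45.88 = 0.01002 hr
Wq(M/D/1) = ρ/(2(μ−λ)) = 0.005012 hr
Savings = 0.01002 − 0.005012 = 0.005012 hr

Final: 0.005012 hr


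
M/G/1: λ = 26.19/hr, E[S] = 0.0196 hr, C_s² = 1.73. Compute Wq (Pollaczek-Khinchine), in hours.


ρ = λ·E[S] = 26.19·0.0196 = 0.5133
E[S²] = E[S]²(1+C_s²) = 0.0196²·(1+1.73) = 0.001049
Wq = λ·E[S²]/(2(1−ρ)) = 26.19·0.001049/(2·0.4867) = 0.02822 hr

Final: 0.02822 hr


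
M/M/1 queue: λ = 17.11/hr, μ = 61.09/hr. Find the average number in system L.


ρ = λ/μ = 17.11/61.09 = 0.2801
L = ρ/(1−ρ) = 0.2801/(1 − 0.2801) = 0.2801/0.7199 = 0.3890

Final: 0.3890


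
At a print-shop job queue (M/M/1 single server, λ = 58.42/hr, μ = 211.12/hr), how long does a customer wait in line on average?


ρ = 58.42/211.12 = 0.2767
Wq = ρ/(μ−λ) = 0.2767/(211.12 − 58.42) = 0.2767/152.70 = 0.001812 hr

Final: 0.001812 hr


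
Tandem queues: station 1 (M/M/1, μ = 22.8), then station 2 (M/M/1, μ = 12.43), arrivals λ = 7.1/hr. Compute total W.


Each node sees arrival rate λ = 7.1/hr (tandem ⇒ throughput preserved).
W₁ = 1/(μ₁−λ) = 1/(22.8−7.1) = 0.06369 hr
W₂ = 1/(μ₂−λ) = 1/(12.43−7.1) = 0.18762 hr
W_total = W₁ + W₂ = 0.06369 + 0.18762 = 0.25131 hr

Final: 0.25131 hr


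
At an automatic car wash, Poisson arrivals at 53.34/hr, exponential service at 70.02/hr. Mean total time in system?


W = 1/(μ−λ) = 1/(70.02 − 53.34) = 1/16.68 = 0.05995 hr

Final: 0.05995 hr


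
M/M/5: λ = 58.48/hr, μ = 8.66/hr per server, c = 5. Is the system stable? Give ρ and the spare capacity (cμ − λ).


Total capacity cμ = 5·8.66 = 43.30/hr
ρ = λ/(cμ) = 58.48/43.30 = 1.3506
Stable ⇔ ρ < 1: NO
Spare capacity = cμ − λ = 43.30 − 58.48 = -15.18/hr

Final: ρ = 1.3506; unstable; margin = -15.18/hr


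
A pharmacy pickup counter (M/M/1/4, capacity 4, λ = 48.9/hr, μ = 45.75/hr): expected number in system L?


ρ = 48.9/45.75 = 1.0689
L = ρ[1 − (K+1)ρ^K + Kρ^(K+1)] / [(1−ρ)(1−ρ^(K+1))]
Numerator: 1.0689·(1 − 5·1.305182 + 4·1.395047) = 0.058015
Denominator: (-0.06885)·(-0.395047) = 0.027200
L = 0.058015/0.027200 = 2.1329

Final: 2.1329


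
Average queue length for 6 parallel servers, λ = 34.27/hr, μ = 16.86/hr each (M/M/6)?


a = λ/μ = 2.0326; ρ = a/6 = 0.3388
P₀ = 0.130778
Lq = P₀·a^c·ρ / (c!·(1−ρ)²) = 0.130778·70.52437·0.3388/(720·0.43722)
= 0.009925

Final: 0.009925


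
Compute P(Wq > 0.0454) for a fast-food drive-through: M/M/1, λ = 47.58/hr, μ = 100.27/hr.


ρ = 47.58/100.27 = 0.4745
P(Wq > t) = ρ·e^{−(μ−λ)t} = 0.4745·e^{−2.3921}
= 0.4745·0.091435 = 0.043388

Final: 0.043388


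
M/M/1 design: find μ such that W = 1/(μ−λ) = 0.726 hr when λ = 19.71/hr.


W = 1/(μ−λ) ⇒ μ − λ = 1/W = 1/0.726 = 1.3774
μ = λ + 1/W = 19.71 + 1.3774 = 21.0874 per hr

Final: 21.0874 /hr


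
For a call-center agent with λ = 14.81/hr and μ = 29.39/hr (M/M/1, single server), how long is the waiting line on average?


ρ = 14.81/29.39 = 0.5039
Lq = ρ²/(1−ρ) = 0.2539/0.4961 = 0.5119

Final: 0.5119


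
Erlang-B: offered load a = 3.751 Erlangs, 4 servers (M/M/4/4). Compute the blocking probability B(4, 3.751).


B(c,a) = (a^c/c!) / Σ_{k=0}^{c} a^k/k!
a^4/4! = 8.248539
Σ terms (k=0..4): 1.00000 + 3.75100 + 7.03500 + 8.79610 + 8.24854 = 28.830635
B = 8.248539/28.830635 = 0.286103

Final: 0.286103


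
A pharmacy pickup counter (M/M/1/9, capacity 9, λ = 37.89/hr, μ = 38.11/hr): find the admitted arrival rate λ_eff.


ρ = 0.9942; P_K = (1−ρ)ρ^9/(1−ρ^10) = 0.097415
λ_eff = λ(1 − P_K) = 37.89·(1 − 0.097415) = 37.89·0.902585 = 34.1989 /hr

Final: 34.1989 /hr


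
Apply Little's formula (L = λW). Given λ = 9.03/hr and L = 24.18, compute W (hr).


W = L/λ = 24.18/9.03 = 2.6777 hr

Final: 2.6777 hr


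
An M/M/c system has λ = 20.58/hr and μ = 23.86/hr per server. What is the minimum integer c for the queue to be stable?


Stability requires cμ > λ ⇔ c > λ/μ.
λ/μ = 20.58/23.86 = 0.8625
Minimum integer c = ⌊0.8625⌋ + 1 = 1
Check: 1·23.86 = 23.86 > 20.58, while 0·23.86 = 0.00 ≤ 20.58

Final: 1 servers


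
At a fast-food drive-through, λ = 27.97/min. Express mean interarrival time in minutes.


Mean interarrival time = 1/λ = 1/27.97 minute = 0.03575 minute
In minutes: 0.03575 × 1 = 0.03575 min

Final: 0.03575 min


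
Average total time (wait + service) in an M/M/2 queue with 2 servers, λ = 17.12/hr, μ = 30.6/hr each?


a = 0.5595; ρ = 0.2797; P₀ = 0.562819
Lq = P₀·a^c·ρ/(c!(1−ρ)²) = 0.04750
Wq = Lq/λ = 0.04750/17.12 = 0.002774 hr
W = Wq + 1/μ = 0.002774 + 0.03268 = 0.03545 hr

Final: 0.03545 hr


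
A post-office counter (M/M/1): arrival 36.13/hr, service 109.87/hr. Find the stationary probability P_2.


ρ = 36.13/109.87 = 0.3288
P_n = (1−ρ)·ρ^n = (1 − 0.3288)·0.3288^2 = 0.6712·0.108138 = 0.072577

Final: 0.072577


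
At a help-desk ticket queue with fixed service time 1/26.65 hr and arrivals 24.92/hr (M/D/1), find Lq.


ρ = 24.92/26.65 = 0.9351
M/D/1: Lq = ρ²/(2(1−ρ)) = 0.8744/(2·0.06492) = 6.73477

Final: 6.73477


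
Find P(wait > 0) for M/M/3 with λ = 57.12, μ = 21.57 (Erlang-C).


a = λ/μ = 2.6481; ρ = a/3 = 0.8827
P₀ = 0.029814 (from M/M/c formula)
C(c,a) = [a^c/(c!(1−ρ))]·P₀ = [18.57010/(6·0.1173)]·0.029814
= 26.38715·0.029814 = 0.786700

Final: 0.786700


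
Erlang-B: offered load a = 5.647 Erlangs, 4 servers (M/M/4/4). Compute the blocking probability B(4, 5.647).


B(c,a) = (a^c/c!) / Σ_{k=0}^{c} a^k/k!
a^4/4! = 42.370141
Σ terms (k=0..4): 1.00000 + 5.64700 + 15.94430 + 30.01250 + 42.37014 = 94.973941
B = 42.370141/94.973941 = 0.446124

Final: 0.446124


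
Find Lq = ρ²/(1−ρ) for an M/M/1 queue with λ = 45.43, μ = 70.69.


ρ = 45.43/70.69 = 0.6427
Lq = ρ²/(1−ρ) = 0.4130/0.3573 = 1.1558

Final: 1.1558


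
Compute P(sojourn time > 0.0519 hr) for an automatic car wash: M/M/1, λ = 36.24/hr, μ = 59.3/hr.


W ~ Exponential(μ−λ) for M/M/1.
μ − λ = 59.3 − 36.24 = 23.0600
P(W > t) = e^{−(μ−λ)t} = e^{−1.1968} = 0.302155

Final: 0.302155


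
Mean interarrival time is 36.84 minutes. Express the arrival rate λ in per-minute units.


λ = 1/(interarrival time) in consistent units.
1 minute = 1 min, so λ = 1/36.84 = 0.02714 per minute

Final: 0.02714 /min


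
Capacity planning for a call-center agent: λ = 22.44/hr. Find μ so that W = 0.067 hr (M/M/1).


W = 1/(μ−λ) ⇒ μ − λ = 1/W = 1/0.067 = 14.9254
μ = λ + 1/W = 22.44 + 14.9254 = 37.3654 per hr

Final: 37.3654 /hr


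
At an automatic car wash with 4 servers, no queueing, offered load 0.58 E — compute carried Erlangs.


B(4,0.58) = 0.002641 (Erlang-B)
Carried load = a(1 − B) = 0.58·(1 − 0.002641) = 0.58·0.997359 = 0.5785 E

Final: 0.5785 Erlangs


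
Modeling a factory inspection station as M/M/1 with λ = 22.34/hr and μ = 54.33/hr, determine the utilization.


ρ = λ/μ = 22.34/54.33 = 0.4112

Final: 0.4112


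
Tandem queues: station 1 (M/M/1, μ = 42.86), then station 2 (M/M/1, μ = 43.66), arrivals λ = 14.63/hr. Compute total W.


Each node sees arrival rate λ = 14.63/hr (tandem ⇒ throughput preserved).
W₁ = 1/(μ₁−λ) = 1/(42.86−14.63) = 0.03542 hr
W₂ = 1/(μ₂−λ) = 1/(43.66−14.63) = 0.03445 hr
W_total = W₁ + W₂ = 0.03542 + 0.03445 = 0.06987 hr

Final: 0.06987 hr


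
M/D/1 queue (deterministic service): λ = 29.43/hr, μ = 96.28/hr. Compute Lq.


ρ = 29.43/96.28 = 0.3057
M/D/1: Lq = ρ²/(2(1−ρ)) = 0.09343/(2·0.6943) = 0.06728

Final: 0.06728


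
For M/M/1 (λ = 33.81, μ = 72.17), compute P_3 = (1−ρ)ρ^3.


ρ = 33.81/72.17 = 0.4685
P_n = (1−ρ)·ρ^n = (1 − 0.4685)·0.4685^3 = 0.5315·0.102817 = 0.054650

Final: 0.054650


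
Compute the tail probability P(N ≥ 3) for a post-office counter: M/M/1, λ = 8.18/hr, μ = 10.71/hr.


ρ = 8.18/10.71 = 0.7638
P(N ≥ n) = ρ^n = 0.7638^3 = 0.445545

Final: 0.445545


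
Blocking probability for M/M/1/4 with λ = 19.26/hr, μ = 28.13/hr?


ρ = λ/μ = 19.26/28.13 = 0.6847
P_K = (1−ρ)ρ^K/(1−ρ^(K+1)) = (0.3153·0.219759)/(1 − 0.150464)
= 0.069295/0.849536 = 0.081568

Final: 0.081568


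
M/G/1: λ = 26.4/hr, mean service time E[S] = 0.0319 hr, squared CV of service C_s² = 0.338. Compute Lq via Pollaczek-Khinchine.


ρ = λ·E[S] = 26.4·0.0319 = 0.8422
Lq = ρ²(1+C_s²)/(2(1−ρ)) = 0.7092·(1+0.338)/(2·0.1578)
= 0.7092·1.3380/0.3157 = 3.00606

Final: 3.00606


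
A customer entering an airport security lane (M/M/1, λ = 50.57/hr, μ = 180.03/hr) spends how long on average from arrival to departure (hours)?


W = 1/(μ−λ) = 1/(180.03 − 50.57) = 1/129.46 = 0.007724 hr

Final: 0.007724 hr


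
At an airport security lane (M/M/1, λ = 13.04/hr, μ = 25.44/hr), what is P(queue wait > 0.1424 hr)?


ρ = 13.04/25.44 = 0.5126
P(Wq > t) = ρ·e^{−(μ−λ)t} = 0.5126·e^{−1.7658}
= 0.5126·0.171057 = 0.087680

Final: 0.087680


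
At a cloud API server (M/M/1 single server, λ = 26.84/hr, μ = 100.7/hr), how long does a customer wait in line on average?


ρ = 26.84/100.7 = 0.2665
Wq = ρ/(μ−λ) = 0.2665/(100.7 − 26.84) = 0.2665/73.86 = 0.003609 hr

Final: 0.003609 hr


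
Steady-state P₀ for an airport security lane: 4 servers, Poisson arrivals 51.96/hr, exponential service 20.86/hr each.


a = λ/μ = 51.96/20.86 = 2.4909; ρ = a/c = 0.6227
Σ_{k=0}^{3} a^k/k! (terms k=0..3) = 1.00000 + 2.49089 + 3.10227 + 2.57581 = 9.16897
Tail: a^4/(4!(1−ρ)) = 38.49633/(24·0.3773) = 4.25155
P₀ = 1/(9.16897 + 4.25155) = 1/13.42052 = 0.074513

Final: 0.074513


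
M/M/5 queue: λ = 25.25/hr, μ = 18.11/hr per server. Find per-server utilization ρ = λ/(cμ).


ρ = λ/(cμ) = 25.25/(5·18.11) = 25.25/90.55 = 0.2789

Final: 0.2789


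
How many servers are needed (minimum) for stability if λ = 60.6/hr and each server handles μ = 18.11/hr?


Stability requires cμ > λ ⇔ c > λ/μ.
λ/μ = 60.6/18.11 = 3.3462
Minimum integer c = ⌊3.3462⌋ + 1 = 4
Check: 4·18.11 = 72.44 > 60.6, while 3·18.11 = 54.33 ≤ 60.6

Final: 4 servers


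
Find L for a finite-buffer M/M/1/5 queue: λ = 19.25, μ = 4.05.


ρ = 19.25/4.05 = 4.7531
L = ρ[1 − (K+1)ρ^K + Kρ^(K+1)] / [(1−ρ)(1−ρ^(K+1))]
Numerator: 4.7531·(1 − 6·2425.931609 + 5·11530.662584) = 204851.956275
Denominator: (-3.7531)·(-11529.662584) = 43271.820068
L = 204851.956275/43271.820068 = 4.7341

Final: 4.7341


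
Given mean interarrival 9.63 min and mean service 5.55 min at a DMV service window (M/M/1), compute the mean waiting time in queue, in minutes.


λ = 60/9.63 = 6.2305 /hr
μ = 60/5.55 = 10.8108 /hr
ρ = λ/μ = 6.2305/10.8108 = 0.5763
Wq = ρ/(μ−λ) = 0.5763/(10.8108−6.2305) = 0.12583 hr
In minutes: 0.12583·60 = 7.550 min

Final: 7.550 min


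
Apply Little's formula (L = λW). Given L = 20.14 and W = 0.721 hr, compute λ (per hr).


λ = L/W = 20.14/0.721 = 27.9334 /hr

Final: 27.9334 /hr


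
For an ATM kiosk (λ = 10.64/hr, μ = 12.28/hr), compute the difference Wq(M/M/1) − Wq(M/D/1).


ρ = 10.64/12.28 = 0.8664
Wq(M/M/1) = ρ/(μ−λ) = 0.8664/1.64 = 0.52832 hr
Wq(M/D/1) = ρ/(2(μ−λ)) = 0.26416 hr
Savings = 0.52832 − 0.26416 = 0.26416 hr

Final: 0.26416 hr


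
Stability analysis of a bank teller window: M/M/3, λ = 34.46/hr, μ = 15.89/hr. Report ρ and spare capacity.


Total capacity cμ = 3·15.89 = 47.67/hr
ρ = λ/(cμ) = 34.46/47.67 = 0.7229
Stable ⇔ ρ < 1: YES
Spare capacity = cμ − λ = 47.67 − 34.46 = 13.21/hr

Final: ρ = 0.7229; stable; margin = 13.21/hr


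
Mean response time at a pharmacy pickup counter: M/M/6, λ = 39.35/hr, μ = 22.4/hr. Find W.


a = 1.7567; ρ = 0.2928; P₀ = 0.172499
Lq = P₀·a^c·ρ/(c!(1−ρ)²) = 0.004122
Wq = Lq/λ = 0.004122/39.35 = 0.0001047 hr
W = Wq + 1/μ = 0.0001047 + 0.04464 = 0.04475 hr

Final: 0.04475 hr


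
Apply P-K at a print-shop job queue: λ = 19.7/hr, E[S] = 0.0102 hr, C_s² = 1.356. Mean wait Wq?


ρ = λ·E[S] = 19.7·0.0102 = 0.2009
E[S²] = E[S]²(1+C_s²) = 0.0102²·(1+1.356) = 0.0002451
Wq = λ·E[S²]/(2(1−ρ)) = 19.7·0.0002451/(2·0.7991) = 0.003022 hr

Final: 0.003022 hr


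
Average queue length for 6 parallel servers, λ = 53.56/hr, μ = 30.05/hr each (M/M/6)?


a = λ/μ = 1.7824; ρ = a/6 = 0.2971
P₀ = 0.168117
Lq = P₀·a^c·ρ / (c!·(1−ρ)²) = 0.168117·32.06096·0.2971/(720·0.49412)
= 0.004501

Final: 0.004501


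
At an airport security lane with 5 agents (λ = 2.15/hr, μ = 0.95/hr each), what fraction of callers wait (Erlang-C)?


a = λ/μ = 2.2632; ρ = a/5 = 0.4526
P₀ = 0.102533 (from M/M/c formula)
C(c,a) = [a^c/(c!(1−ρ))]·P₀ = [59.37099/(120·0.5474)]·0.102533
= 0.90389·0.102533 = 0.092678

Final: 0.092678


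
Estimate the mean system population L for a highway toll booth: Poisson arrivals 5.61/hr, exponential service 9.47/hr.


ρ = λ/μ = 5.61/9.47 = 0.5924
L = ρ/(1−ρ) = 0.5924/(1 − 0.5924) = 0.5924/0.4076 = 1.4534

Final: 1.4534


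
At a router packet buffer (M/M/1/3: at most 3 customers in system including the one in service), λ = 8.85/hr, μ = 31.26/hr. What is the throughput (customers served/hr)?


ρ = 0.2831; P_K = (1−ρ)ρ^3/(1−ρ^4) = 0.016372
λ_eff = λ(1 − P_K) = 8.85·(1 − 0.016372) = 8.85·0.983628 = 8.7051 /hr

Final: 8.7051 /hr


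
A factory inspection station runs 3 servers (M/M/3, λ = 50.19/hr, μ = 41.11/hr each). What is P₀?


a = λ/μ = 50.19/41.11 = 1.2209; ρ = a/c = 0.4070
Σ_{k=0}^{2} a^k/k! (terms k=0..2) = 1.00000 + 1.22087 + 0.74526 = 2.96613
Tail: a^3/(3!(1−ρ)) = 1.81974/(6·0.5930) = 0.51141
P₀ = 1/(2.96613 + 0.51141) = 1/3.47755 = 0.287559

Final: 0.287559


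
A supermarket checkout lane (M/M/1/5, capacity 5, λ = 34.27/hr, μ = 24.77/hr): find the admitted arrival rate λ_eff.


ρ = 1.3835; P_K = (1−ρ)ρ^5/(1−ρ^6) = 0.323309
λ_eff = λ(1 − P_K) = 34.27·(1 − 0.323309) = 34.27·0.676691 = 23.1902 /hr

Final: 23.1902 /hr


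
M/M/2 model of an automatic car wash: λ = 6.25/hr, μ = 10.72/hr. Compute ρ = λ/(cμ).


ρ = λ/(cμ) = 6.25/(2·10.72) = 6.25/21.44 = 0.2915

Final: 0.2915


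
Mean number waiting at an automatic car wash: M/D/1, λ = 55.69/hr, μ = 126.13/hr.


ρ = 55.69/126.13 = 0.4415
M/D/1: Lq = ρ²/(2(1−ρ)) = 0.1949/(2·0.5585) = 0.17454

Final: 0.17454


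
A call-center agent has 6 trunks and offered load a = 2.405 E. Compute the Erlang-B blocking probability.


B(c,a) = (a^c/c!) / Σ_{k=0}^{c} a^k/k!
a^6/6! = 0.268756
Σ terms (k=0..6): 1.00000 + 2.40500 + 2.89201 + 2.31843 + 1.39396 + 0.67049 + 0.26876 = 10.948647
B = 0.268756/10.948647 = 0.024547

Final: 0.024547


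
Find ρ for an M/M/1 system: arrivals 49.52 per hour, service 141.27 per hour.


ρ = λ/μ = 49.52/141.27 = 0.3505

Final: 0.3505


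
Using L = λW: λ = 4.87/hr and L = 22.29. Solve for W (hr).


W = L/λ = 22.29/4.87 = 4.5770 hr

Final: 4.5770 hr


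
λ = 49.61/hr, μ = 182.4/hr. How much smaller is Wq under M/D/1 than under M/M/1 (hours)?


ρ = 49.61/182.4 = 0.2720
Wq(M/M/1) = ρ/(μ−λ) = 0.2720/132.79 = 0.002048 hr
Wq(M/D/1) = ρ/(2(μ−λ)) = 0.001024 hr
Savings = 0.002048 − 0.001024 = 0.001024 hr

Final: 0.001024 hr


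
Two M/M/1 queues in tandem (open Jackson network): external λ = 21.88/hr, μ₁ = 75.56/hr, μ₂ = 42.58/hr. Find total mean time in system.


Each node sees arrival rate λ = 21.88/hr (tandem ⇒ throughput preserved).
W₁ = 1/(μ₁−λ) = 1/(75.56−21.88) = 0.01863 hr
W₂ = 1/(μ₂−λ) = 1/(42.58−21.88) = 0.04831 hr
W_total = W₁ + W₂ = 0.01863 + 0.04831 = 0.06694 hr

Final: 0.06694 hr


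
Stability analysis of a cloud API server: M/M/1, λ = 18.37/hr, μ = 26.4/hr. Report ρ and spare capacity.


Total capacity cμ = 1·26.4 = 26.40/hr
ρ = λ/(cμ) = 18.37/26.40 = 0.6958
Stable ⇔ ρ < 1: YES
Spare capacity = cμ − λ = 26.40 − 18.37 = 8.03/hr

Final: ρ = 0.6958; stable; margin = 8.03/hr


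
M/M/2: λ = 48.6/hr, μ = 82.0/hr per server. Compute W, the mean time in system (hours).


a = 0.5927; ρ = 0.2963; P₀ = 0.542803
Lq = P₀·a^c·ρ/(c!(1−ρ)²) = 0.05706
Wq = Lq/λ = 0.05706/48.6 = 0.001174 hr
W = Wq + 1/μ = 0.001174 + 0.01220 = 0.01337 hr

Final: 0.01337 hr


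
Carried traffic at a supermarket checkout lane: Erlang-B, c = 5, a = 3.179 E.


B(5,3.179) = 0.125566 (Erlang-B)
Carried load = a(1 − B) = 3.179·(1 − 0.125566) = 3.179·0.874434 = 2.7798 E

Final: 2.7798 Erlangs


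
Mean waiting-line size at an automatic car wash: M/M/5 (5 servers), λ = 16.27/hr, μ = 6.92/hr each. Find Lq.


a = λ/μ = 2.3512; ρ = a/5 = 0.4702
P₀ = 0.093592
Lq = P₀·a^c·ρ / (c!·(1−ρ)²) = 0.093592·71.84678·0.4702/(120·0.28065)
= 0.09389

Final: 0.09389


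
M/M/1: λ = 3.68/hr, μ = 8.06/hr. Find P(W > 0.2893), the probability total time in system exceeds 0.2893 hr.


W ~ Exponential(μ−λ) for M/M/1.
μ − λ = 8.06 − 3.68 = 4.3800
P(W > t) = e^{−(μ−λ)t} = e^{−1.2671} = 0.281638

Final: 0.281638


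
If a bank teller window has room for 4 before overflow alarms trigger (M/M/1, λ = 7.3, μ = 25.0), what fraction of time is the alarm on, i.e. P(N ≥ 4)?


ρ = 7.3/25.0 = 0.2920
P(N ≥ n) = ρ^n = 0.2920^4 = 0.007270

Final: 0.007270


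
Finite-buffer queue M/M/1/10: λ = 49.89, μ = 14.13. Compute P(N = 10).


ρ = λ/μ = 49.89/14.13 = 3.5308
P_K = (1−ρ)ρ^K/(1−ρ^(K+1)) = (-2.5308·301101.847945)/(1 − 1063126.057607)
= -762024.209662/-1063125.057607 = 0.716778

Final: 0.716778


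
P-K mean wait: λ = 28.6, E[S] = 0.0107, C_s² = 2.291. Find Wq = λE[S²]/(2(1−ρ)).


ρ = λ·E[S] = 28.6·0.0107 = 0.3060
E[S²] = E[S]²(1+C_s²) = 0.0107²·(1+2.291) = 0.0003768
Wq = λ·E[S²]/(2(1−ρ)) = 28.6·0.0003768/(2·0.6940) = 0.007764 hr

Final: 0.007764 hr


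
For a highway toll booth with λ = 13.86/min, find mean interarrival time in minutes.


Mean interarrival time = 1/λ = 1/13.86 minute = 0.07215 minute
In minutes: 0.07215 × 1 = 0.07215 min

Final: 0.07215 min


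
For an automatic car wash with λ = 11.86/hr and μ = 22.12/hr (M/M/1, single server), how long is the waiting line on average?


ρ = 11.86/22.12 = 0.5362
Lq = ρ²/(1−ρ) = 0.2875/0.4638 = 0.6198

Final: 0.6198


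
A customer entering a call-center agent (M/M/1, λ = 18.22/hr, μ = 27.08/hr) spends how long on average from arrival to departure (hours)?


W = 1/(μ−λ) = 1/(27.08 − 18.22) = 1/8.86 = 0.1129 hr

Final: 0.1129 hr


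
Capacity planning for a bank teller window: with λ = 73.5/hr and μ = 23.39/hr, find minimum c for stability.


Stability requires cμ > λ ⇔ c > λ/μ.
λ/μ = 73.5/23.39 = 3.1424
Minimum integer c = ⌊3.1424⌋ + 1 = 4
Check: 4·23.39 = 93.56 > 73.5, while 3·23.39 = 70.17 ≤ 73.5

Final: 4 servers


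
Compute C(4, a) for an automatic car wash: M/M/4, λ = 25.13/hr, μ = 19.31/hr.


a = λ/μ = 1.3014; ρ = a/4 = 0.3253
P₀ = 0.270803 (from M/M/c formula)
C(c,a) = [a^c/(c!(1−ρ))]·P₀ = [2.86841/(24·0.6747)]·0.270803
= 0.17715·0.270803 = 0.047974

Final: 0.047974


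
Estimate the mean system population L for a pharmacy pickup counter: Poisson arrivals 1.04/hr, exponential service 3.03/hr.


ρ = λ/μ = 1.04/3.03 = 0.3432
L = ρ/(1−ρ) = 0.3432/(1 − 0.3432) = 0.3432/0.6568 = 0.5226

Final: 0.5226


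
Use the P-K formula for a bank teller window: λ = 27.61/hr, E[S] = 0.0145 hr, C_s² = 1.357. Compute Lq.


ρ = λ·E[S] = 27.61·0.0145 = 0.4003
Lq = ρ²(1+C_s²)/(2(1−ρ)) = 0.1603·(1+1.357)/(2·0.5997)
= 0.1603·2.3570/1.1993 = 0.31499

Final: 0.31499


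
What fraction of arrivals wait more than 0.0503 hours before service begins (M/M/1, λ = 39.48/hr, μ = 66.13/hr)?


ρ = 39.48/66.13 = 0.5970
P(Wq > t) = ρ·e^{−(μ−λ)t} = 0.5970·e^{−1.3405}
= 0.5970·0.261716 = 0.156246

Final: 0.156246


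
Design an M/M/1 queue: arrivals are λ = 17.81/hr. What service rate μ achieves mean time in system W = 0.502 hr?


W = 1/(μ−λ) ⇒ μ − λ = 1/W = 1/0.502 = 1.9920
μ = λ + 1/W = 17.81 + 1.9920 = 19.8020 per hr

Final: 19.8020 /hr


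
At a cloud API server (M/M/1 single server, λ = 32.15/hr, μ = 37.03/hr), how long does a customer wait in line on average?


ρ = 32.15/37.03 = 0.8682
Wq = ρ/(μ−λ) = 0.8682/(37.03 − 32.15) = 0.8682/4.88 = 0.1779 hr

Final: 0.1779 hr


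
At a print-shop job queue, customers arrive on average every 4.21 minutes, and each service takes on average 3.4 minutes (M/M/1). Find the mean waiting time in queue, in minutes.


λ = 60/4.21 = 14.2518 /hr
μ = 60/3.4 = 17.6471 /hr
ρ = λ/μ = 14.2518/17.6471 = 0.8076
Wq = ρ/(μ−λ) = 0.8076/(17.6471−14.2518) = 0.23786 hr
In minutes: 0.23786·60 = 14.272 min

Final: 14.272 min


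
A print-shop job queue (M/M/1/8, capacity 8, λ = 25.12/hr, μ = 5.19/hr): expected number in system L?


ρ = 25.12/5.19 = 4.8401
L = ρ[1 − (K+1)ρ^K + Kρ^(K+1)] / [(1−ρ)(1−ρ^(K+1))]
Numerator: 4.8401·(1 − 9·301174.513676 + 8·1457707.858100) = 43323981.162207
Denominator: (-3.8401)·(-1457706.858100) = 5597706.682452
L = 43323981.162207/5597706.682452 = 7.7396

Final: 7.7396


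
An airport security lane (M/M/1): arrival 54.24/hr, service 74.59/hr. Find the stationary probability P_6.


ρ = 54.24/74.59 = 0.7272
P_n = (1−ρ)·ρ^n = (1 − 0.7272)·0.7272^6 = 0.2728·0.147854 = 0.040338

Final: 0.040338


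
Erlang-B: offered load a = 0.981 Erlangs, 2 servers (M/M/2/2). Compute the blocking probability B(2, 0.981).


B(c,a) = (a^c/c!) / Σ_{k=0}^{c} a^k/k!
a^2/2! = 0.481181
Σ terms (k=0..2): 1.00000 + 0.98100 + 0.48118 = 2.462181
B = 0.481181/2.462181 = 0.195429

Final: 0.195429


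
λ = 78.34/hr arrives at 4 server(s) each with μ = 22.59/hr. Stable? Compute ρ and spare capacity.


Total capacity cμ = 4·22.59 = 90.36/hr
ρ = λ/(cμ) = 78.34/90.36 = 0.8670
Stable ⇔ ρ < 1: YES
Spare capacity = cμ − λ = 90.36 − 78.34 = 12.02/hr

Final: ρ = 0.8670; stable; margin = 12.02/hr


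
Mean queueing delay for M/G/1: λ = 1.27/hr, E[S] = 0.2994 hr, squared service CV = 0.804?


ρ = λ·E[S] = 1.27·0.2994 = 0.3802
E[S²] = E[S]²(1+C_s²) = 0.2994²·(1+0.804) = 0.161711
Wq = λ·E[S²]/(2(1−ρ)) = 1.27·0.161711/(2·0.6198) = 0.16569 hr

Final: 0.16569 hr


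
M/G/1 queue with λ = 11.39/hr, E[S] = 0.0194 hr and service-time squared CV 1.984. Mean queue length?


ρ = λ·E[S] = 11.39·0.0194 = 0.2210
Lq = ρ²(1+C_s²)/(2(1−ρ)) = 0.04883·(1+1.984)/(2·0.7790)
= 0.04883·2.9840/1.5581 = 0.09351

Final: 0.09351


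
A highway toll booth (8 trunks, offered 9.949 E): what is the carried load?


B(8,9.949) = 0.335926 (Erlang-B)
Carried load = a(1 − B) = 9.949·(1 − 0.335926) = 9.949·0.664074 = 6.6069 E

Final: 6.6069 Erlangs


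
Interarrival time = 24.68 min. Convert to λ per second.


λ = 1/(interarrival time) in consistent units.
1 second = 0.0166667 min, so λ = 0.0166667/24.68 = 0.0006753 per second

Final: 0.0006753 /sec


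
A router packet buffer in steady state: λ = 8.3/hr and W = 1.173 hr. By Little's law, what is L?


L = λW = 8.3·1.173 = 9.7359

Final: 9.7359


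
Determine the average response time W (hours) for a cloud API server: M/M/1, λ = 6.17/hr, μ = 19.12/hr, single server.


W = 1/(μ−λ) = 1/(19.12 − 6.17) = 1/12.95 = 0.07722 hr

Final: 0.07722 hr


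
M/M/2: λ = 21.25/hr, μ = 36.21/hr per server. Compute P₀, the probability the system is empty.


a = λ/μ = 21.25/36.21 = 0.5869; ρ = a/c = 0.2934
Σ_{k=0}^{1} a^k/k! (terms k=0..1) = 1.00000 + 0.58685 = 1.58685
Tail: a^2/(2!(1−ρ)) = 0.34440/(2·0.7066) = 0.24371
P₀ = 1/(1.58685 + 0.24371) = 1/1.83056 = 0.546279

Final: 0.546279


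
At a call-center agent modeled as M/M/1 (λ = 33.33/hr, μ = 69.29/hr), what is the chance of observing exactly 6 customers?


ρ = 33.33/69.29 = 0.4810
P_n = (1−ρ)·ρ^n = (1 − 0.4810)·0.4810^6 = 0.5190·0.012388 = 0.006429

Final: 0.006429


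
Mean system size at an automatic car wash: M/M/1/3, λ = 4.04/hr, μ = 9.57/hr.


ρ = 4.04/9.57 = 0.4222
L = ρ[1 − (K+1)ρ^K + Kρ^(K+1)] / [(1−ρ)(1−ρ^(K+1))]
Numerator: 0.4222·(1 − 4·0.075233 + 3·0.031760) = 0.335336
Denominator: (0.5778)·(0.968240) = 0.559495
L = 0.335336/0.559495 = 0.5994

Final: 0.5994


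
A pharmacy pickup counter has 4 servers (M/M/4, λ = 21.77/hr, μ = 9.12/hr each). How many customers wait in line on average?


a = λ/μ = 2.3871; ρ = a/4 = 0.5968
P₀ = 0.084331
Lq = P₀·a^c·ρ / (c!·(1−ρ)²) = 0.084331·32.46791·0.5968/(24·0.16260)
= 0.41872

Final: 0.41872


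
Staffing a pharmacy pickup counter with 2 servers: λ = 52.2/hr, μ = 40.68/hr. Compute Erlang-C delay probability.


a = λ/μ = 1.2832; ρ = a/2 = 0.6416
P₀ = 0.218329 (from M/M/c formula)
C(c,a) = [a^c/(c!(1−ρ))]·P₀ = [1.64657/(2·0.3584)]·0.218329
= 2.29706·0.218329 = 0.501515

Final: 0.501515


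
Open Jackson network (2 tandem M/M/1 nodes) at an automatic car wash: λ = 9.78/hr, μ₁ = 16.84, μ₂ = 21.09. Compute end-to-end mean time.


Each node sees arrival rate λ = 9.78/hr (tandem ⇒ throughput preserved).
W₁ = 1/(μ₁−λ) = 1/(16.84−9.78) = 0.14164 hr
W₂ = 1/(μ₂−λ) = 1/(21.09−9.78) = 0.08842 hr
W_total = W₁ + W₂ = 0.14164 + 0.08842 = 0.23006 hr

Final: 0.23006 hr


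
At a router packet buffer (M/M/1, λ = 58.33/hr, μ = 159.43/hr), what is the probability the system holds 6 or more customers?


ρ = 58.33/159.43 = 0.3659
P(N ≥ n) = ρ^n = 0.3659^6 = 0.002398

Final: 0.002398


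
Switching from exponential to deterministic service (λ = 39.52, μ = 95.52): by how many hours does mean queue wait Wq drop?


ρ = 39.52/95.52 = 0.4137
Wq(M/M/1) = ρ/(μ−λ) = 0.4137/56.00 = 0.007388 hr
Wq(M/D/1) = ρ/(2(μ−λ)) = 0.003694 hr
Savings = 0.007388 − 0.003694 = 0.003694 hr

Final: 0.003694 hr


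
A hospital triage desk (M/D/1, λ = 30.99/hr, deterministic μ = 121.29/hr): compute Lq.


ρ = 30.99/121.29 = 0.2555
M/D/1: Lq = ρ²/(2(1−ρ)) = 0.06528/(2·0.7445) = 0.04384

Final: 0.04384


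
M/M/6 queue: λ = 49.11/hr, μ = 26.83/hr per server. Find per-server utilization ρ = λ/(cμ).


ρ = λ/(cμ) = 49.11/(6·26.83) = 49.11/160.98 = 0.3051

Final: 0.3051


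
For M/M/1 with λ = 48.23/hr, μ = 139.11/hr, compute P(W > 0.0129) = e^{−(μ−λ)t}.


W ~ Exponential(μ−λ) for M/M/1.
μ − λ = 139.11 − 48.23 = 90.8800
P(W > t) = e^{−(μ−λ)t} = e^{−1.1724} = 0.309638

Final: 0.309638


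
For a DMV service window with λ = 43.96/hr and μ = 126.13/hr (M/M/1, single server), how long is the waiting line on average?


ρ = 43.96/126.13 = 0.3485
Lq = ρ²/(1−ρ) = 0.1215/0.6515 = 0.1865

Final: 0.1865


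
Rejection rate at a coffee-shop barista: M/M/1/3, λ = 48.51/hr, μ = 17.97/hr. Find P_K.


ρ = λ/μ = 48.51/17.97 = 2.6995
P_K = (1−ρ)ρ^K/(1−ρ^(K+1)) = (-1.6995·19.672049)/(1 − 53.104679)
= -33.432630/-52.104679 = 0.641644

Final: 0.641644


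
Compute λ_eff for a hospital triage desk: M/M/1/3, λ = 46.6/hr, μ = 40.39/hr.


ρ = 1.1538; P_K = (1−ρ)ρ^3/(1−ρ^4) = 0.305895
λ_eff = λ(1 − P_K) = 46.6·(1 − 0.305895) = 46.6·0.694105 = 32.3453 /hr

Final: 32.3453 /hr


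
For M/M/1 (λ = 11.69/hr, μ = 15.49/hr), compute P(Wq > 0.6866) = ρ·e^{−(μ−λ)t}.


ρ = 11.69/15.49 = 0.7547
P(Wq > t) = ρ·e^{−(μ−λ)t} = 0.7547·e^{−2.6091}
= 0.7547·0.073602 = 0.055546

Final: 0.055546


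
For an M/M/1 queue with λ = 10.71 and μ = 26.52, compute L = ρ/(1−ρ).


ρ = λ/μ = 10.71/26.52 = 0.4038
L = ρ/(1−ρ) = 0.4038/(1 − 0.4038) = 0.4038/0.5962 = 0.6774

Final: 0.6774


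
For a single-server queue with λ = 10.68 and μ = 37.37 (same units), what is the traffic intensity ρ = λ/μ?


ρ = λ/μ = 10.68/37.37 = 0.2858

Final: 0.2858


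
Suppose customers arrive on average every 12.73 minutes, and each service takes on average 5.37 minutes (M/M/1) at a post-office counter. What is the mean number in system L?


λ = 60/12.73 = 4.7133 /hr
μ = 60/5.37 = 11.1732 /hr
ρ = λ/μ = 4.7133/11.1732 = 0.4218
L = ρ/(1−ρ) = 0.4218/0.5782 = 0.7296

Final: 0.7296


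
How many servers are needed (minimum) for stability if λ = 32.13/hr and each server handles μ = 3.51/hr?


Stability requires cμ > λ ⇔ c > λ/μ.
λ/μ = 32.13/3.51 = 9.1538
Minimum integer c = ⌊9.1538⌋ + 1 = 10
Check: 10·3.51 = 35.10 > 32.13, while 9·3.51 = 31.59 ≤ 32.13

Final: 10 servers


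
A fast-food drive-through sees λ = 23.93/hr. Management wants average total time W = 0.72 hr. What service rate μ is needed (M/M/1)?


W = 1/(μ−λ) ⇒ μ − λ = 1/W = 1/0.72 = 1.3889
μ = λ + 1/W = 23.93 + 1.3889 = 25.3189 per hr

Final: 25.3189 /hr


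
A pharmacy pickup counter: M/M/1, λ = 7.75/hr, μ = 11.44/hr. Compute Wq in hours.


ρ = 7.75/11.44 = 0.6774
Wq = ρ/(μ−λ) = 0.6774/(11.44 − 7.75) = 0.6774/3.69 = 0.1836 hr

Final: 0.1836 hr


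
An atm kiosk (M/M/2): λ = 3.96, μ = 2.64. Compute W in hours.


a = 1.5000; ρ = 0.7500; P₀ = 0.142857
Lq = P₀·a^c·ρ/(c!(1−ρ)²) = 1.92857
Wq = Lq/λ = 1.92857/3.96 = 0.48701 hr
W = Wq + 1/μ = 0.48701 + 0.37879 = 0.86580 hr

Final: 0.86580 hr


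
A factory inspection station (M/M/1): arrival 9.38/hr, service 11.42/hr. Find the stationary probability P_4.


ρ = 9.38/11.42 = 0.8214
P_n = (1−ρ)·ρ^n = (1 − 0.8214)·0.8214^4 = 0.1786·0.455142 = 0.081304

Final: 0.081304


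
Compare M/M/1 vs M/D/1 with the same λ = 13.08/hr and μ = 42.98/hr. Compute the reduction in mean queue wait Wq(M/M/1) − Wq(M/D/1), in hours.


ρ = 13.08/42.98 = 0.3043
Wq(M/M/1) = ρ/(μ−λ) = 0.3043/29.90 = 0.01018 hr
Wq(M/D/1) = ρ/(2(μ−λ)) = 0.005089 hr
Savings = 0.01018 − 0.005089 = 0.005089 hr

Final: 0.005089 hr


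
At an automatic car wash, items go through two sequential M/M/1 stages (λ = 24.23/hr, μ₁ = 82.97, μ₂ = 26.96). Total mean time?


Each node sees arrival rate λ = 24.23/hr (tandem ⇒ throughput preserved).
W₁ = 1/(μ₁−λ) = 1/(82.97−24.23) = 0.01702 hr
W₂ = 1/(μ₂−λ) = 1/(26.96−24.23) = 0.36630 hr
W_total = W₁ + W₂ = 0.01702 + 0.36630 = 0.38332 hr

Final: 0.38332 hr
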